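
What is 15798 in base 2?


Divide by 2 repeatedly:
15798 ÷ 2 = 7899 remainder 0
7899 ÷ 2 = 3949 remainder 1
3949 ÷ 2 = 1974 remainder 1
1974 ÷ 2 = 987 remainder 0
987 ÷ 2 = 493 remainder 1
493 ÷ 2 = 246 remainder 1
246 ÷ 2 = 123 remainder 0
123 ÷ 2 = 61 remainder 1
61 ÷ 2 = 30 remainder 1
30 ÷ 2 = 15 remainder 0
15 ÷ 2 = 7 remainder 1
7 ÷ 2 = 3 remainder 1
3 ÷ 2 = 1 remainder 1
1 ÷ 2 = 0 remainder 1
Reading remainders bottom-up:
= 11110110110110


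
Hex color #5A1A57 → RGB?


Hex: #5A1A57
R = 5A₁₆ = 90
G = 1A₁₆ = 26
B = 57₁₆ = 87
= RGB(90, 26, 87)


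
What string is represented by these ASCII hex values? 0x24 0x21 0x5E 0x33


Codes (hex): 0x24 0x21 0x5E 0x33
Per-code ASCII lookup:
  0x24 = 36  (special character) → '$'
  0x21 = 33  (special character) → '!'
  0x5E = 94  (special character) → '^'
  0x33 = 51  (range 48-57: digits, 51 - 48 = 3) → '3'
= '$!^3'


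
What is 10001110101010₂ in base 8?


Group into 3-bit groups: 010001110101010
  010 = 2
  001 = 1
  110 = 6
  101 = 5
  010 = 2
= 0o21652


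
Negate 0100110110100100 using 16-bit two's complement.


Original: 0100110110100100
Step 1 - Invert all bits: 1011001001011011
Step 2 - Add 1: 1011001001011011 + 1
= 1011001001011100 (represents -19876)


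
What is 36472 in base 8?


Divide by 8 repeatedly:
36472 ÷ 8 = 4559 remainder 0
4559 ÷ 8 = 569 remainder 7
569 ÷ 8 = 71 remainder 1
71 ÷ 8 = 8 remainder 7
8 ÷ 8 = 1 remainder 0
1 ÷ 8 = 0 remainder 1
Reading remainders bottom-up:
= 0o107170


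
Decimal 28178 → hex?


Divide by 16 repeatedly:
28178 ÷ 16 = 1761 remainder 2 (2)
1761 ÷ 16 = 110 remainder 1 (1)
110 ÷ 16 = 6 remainder 14 (E)
6 ÷ 16 = 0 remainder 6 (6)
Reading remainders bottom-up:
= 0x6E12


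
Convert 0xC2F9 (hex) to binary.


Each hex digit → 4 binary bits:
  C = 1100
  2 = 0010
  F = 1111
  9 = 1001
Concatenate: 1100 0010 1111 1001
= 1100001011111001


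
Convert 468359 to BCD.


Each digit → 4-bit binary:
  4 → 0100
  6 → 0110
  8 → 1000
  3 → 0011
  5 → 0101
  9 → 1001
= 0100 0110 1000 0011 0101 1001


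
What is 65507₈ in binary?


Each octal digit → 3 binary bits:
  6 = 110
  5 = 101
  5 = 101
  0 = 000
  7 = 111
Concatenate: 110 101 101 000 111
= 110101101000111


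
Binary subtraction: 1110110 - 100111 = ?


Align and subtract column by column (LSB to MSB, borrowing when needed):
  1110110
- 0100111
  -------
  col 0: (0 - 0 borrow-in) - 1 → borrow from next column: (0+2) - 1 = 1, borrow out 1
  col 1: (1 - 1 borrow-in) - 1 → borrow from next column: (0+2) - 1 = 1, borrow out 1
  col 2: (1 - 1 borrow-in) - 1 → borrow from next column: (0+2) - 1 = 1, borrow out 1
  col 3: (0 - 1 borrow-in) - 0 → borrow from next column: (-1+2) - 0 = 1, borrow out 1
  col 4: (1 - 1 borrow-in) - 0 → 0 - 0 = 0, borrow out 0
  col 5: (1 - 0 borrow-in) - 1 → 1 - 1 = 0, borrow out 0
  col 6: (1 - 0 borrow-in) - 0 → 1 - 0 = 1, borrow out 0
Reading bits MSB→LSB: 1001111
Strip leading zeros: 1001111
= 1001111


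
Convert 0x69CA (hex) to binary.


Each hex digit → 4 binary bits:
  6 = 0110
  9 = 1001
  C = 1100
  A = 1010
Concatenate: 0110 1001 1100 1010
= 0110100111001010


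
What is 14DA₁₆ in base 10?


Positional values:
Position 0: A × 16^0 = 10 × 1 = 10
Position 1: D × 16^1 = 13 × 16 = 208
Position 2: 4 × 16^2 = 4 × 256 = 1024
Position 3: 1 × 16^3 = 1 × 4096 = 4096
Sum = 10 + 208 + 1024 + 4096
= 5338


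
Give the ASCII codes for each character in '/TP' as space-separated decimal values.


String: '/TP'  (3 characters)
Per-character ASCII lookup:
  '/': special character: '/' = 47
  'T': uppercase starts at 65: 'T' = 65 + 19 = 84
  'P': uppercase starts at 65: 'P' = 65 + 15 = 80
= 47 84 80


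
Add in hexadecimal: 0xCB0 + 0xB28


Align and add column by column (LSB to MSB, each column mod 16 with carry):
  0CB0
+ 0B28
  ----
  col 0: 0(0) + 8(8) + 0 (carry in) = 8 → 8(8), carry out 0
  col 1: B(11) + 2(2) + 0 (carry in) = 13 → D(13), carry out 0
  col 2: C(12) + B(11) + 0 (carry in) = 23 → 7(7), carry out 1
  col 3: 0(0) + 0(0) + 1 (carry in) = 1 → 1(1), carry out 0
Reading digits MSB→LSB: 17D8
Strip leading zeros: 17D8
= 0x17D8


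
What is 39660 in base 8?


Divide by 8 repeatedly:
39660 ÷ 8 = 4957 remainder 4
4957 ÷ 8 = 619 remainder 5
619 ÷ 8 = 77 remainder 3
77 ÷ 8 = 9 remainder 5
9 ÷ 8 = 1 remainder 1
1 ÷ 8 = 0 remainder 1
Reading remainders bottom-up:
= 0o115354


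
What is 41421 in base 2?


Divide by 2 repeatedly:
41421 ÷ 2 = 20710 remainder 1
20710 ÷ 2 = 10355 remainder 0
10355 ÷ 2 = 5177 remainder 1
5177 ÷ 2 = 2588 remainder 1
2588 ÷ 2 = 1294 remainder 0
1294 ÷ 2 = 647 remainder 0
647 ÷ 2 = 323 remainder 1
323 ÷ 2 = 161 remainder 1
161 ÷ 2 = 80 remainder 1
80 ÷ 2 = 40 remainder 0
40 ÷ 2 = 20 remainder 0
20 ÷ 2 = 10 remainder 0
10 ÷ 2 = 5 remainder 0
5 ÷ 2 = 2 remainder 1
2 ÷ 2 = 1 remainder 0
1 ÷ 2 = 0 remainder 1
Reading remainders bottom-up:
= 1010000111001101


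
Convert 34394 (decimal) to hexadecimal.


Divide by 16 repeatedly:
34394 ÷ 16 = 2149 remainder 10 (A)
2149 ÷ 16 = 134 remainder 5 (5)
134 ÷ 16 = 8 remainder 6 (6)
8 ÷ 16 = 0 remainder 8 (8)
Reading remainders bottom-up:
= 0x865A


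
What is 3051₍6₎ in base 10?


Positional values (base 6):
  1 × 6^0 = 1 × 1 = 1
  5 × 6^1 = 5 × 6 = 30
  0 × 6^2 = 0 × 36 = 0
  3 × 6^3 = 3 × 216 = 648
Sum = 1 + 30 + 0 + 648
= 679


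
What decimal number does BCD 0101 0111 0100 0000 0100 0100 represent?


Each 4-bit group → digit:
  0101 → 5
  0111 → 7
  0100 → 4
  0000 → 0
  0100 → 4
  0100 → 4
= 574044


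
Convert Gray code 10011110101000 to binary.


Gray code: 10011110101000
MSB stays the same: 1
Each subsequent bit = prev_binary XOR current_gray:
  B[1] = 1 XOR 0 = 1
  B[2] = 1 XOR 0 = 1
  B[3] = 1 XOR 1 = 0
  B[4] = 0 XOR 1 = 1
  B[5] = 1 XOR 1 = 0
  B[6] = 0 XOR 1 = 1
  B[7] = 1 XOR 0 = 1
  B[8] = 1 XOR 1 = 0
  B[9] = 0 XOR 0 = 0
  B[10] = 0 XOR 1 = 1
  B[11] = 1 XOR 0 = 1
  B[12] = 1 XOR 0 = 1
  B[13] = 1 XOR 0 = 1
= 11101011001111 (15055 decimal)


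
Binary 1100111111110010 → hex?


Group into 4-bit nibbles: 1100111111110010
  1100 = C
  1111 = F
  1111 = F
  0010 = 2
= 0xCFF2


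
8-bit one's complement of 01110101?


Original: 01110101
Invert all bits:
  bit 0: 0 → 1
  bit 1: 1 → 0
  bit 2: 1 → 0
  bit 3: 1 → 0
  bit 4: 0 → 1
  bit 5: 1 → 0
  bit 6: 0 → 1
  bit 7: 1 → 0
= 10001010


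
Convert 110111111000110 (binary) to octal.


Group into 3-bit groups: 110111111000110
  110 = 6
  111 = 7
  111 = 7
  000 = 0
  110 = 6
= 0o67706


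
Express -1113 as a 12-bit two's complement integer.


Original: 010001011001
Step 1 - Invert all bits: 101110100110
Step 2 - Add 1: 101110100110 + 1
= 101110100111 (represents -1113)


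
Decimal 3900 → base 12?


Divide by 12 repeatedly:
3900 ÷ 12 = 325 remainder 0
325 ÷ 12 = 27 remainder 1
27 ÷ 12 = 2 remainder 3
2 ÷ 12 = 0 remainder 2
Reading remainders bottom-up:
= 2310


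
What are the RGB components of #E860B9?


Hex: #E860B9
R = E8₁₆ = 232
G = 60₁₆ = 96
B = B9₁₆ = 185
= RGB(232, 96, 185)


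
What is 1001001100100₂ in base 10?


Positional values:
Bit 2: 1 × 2^2 = 4
Bit 5: 1 × 2^5 = 32
Bit 6: 1 × 2^6 = 64
Bit 9: 1 × 2^9 = 512
Bit 12: 1 × 2^12 = 4096
Sum = 4 + 32 + 64 + 512 + 4096
= 4708


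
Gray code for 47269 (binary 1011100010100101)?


Binary: 1011100010100101
Gray code: G = B XOR (B >> 1)
B >> 1 = 0101110001010010
1011100010100101 XOR 0101110001010010:
  1 XOR 0 = 1
  0 XOR 1 = 1
  1 XOR 0 = 1
  1 XOR 1 = 0
  1 XOR 1 = 0
  0 XOR 1 = 1
  0 XOR 0 = 0
  0 XOR 0 = 0
  1 XOR 0 = 1
  0 XOR 1 = 1
  1 XOR 0 = 1
  0 XOR 1 = 1
  0 XOR 0 = 0
  1 XOR 0 = 1
  0 XOR 1 = 1
  1 XOR 0 = 1
= 1110010011110111


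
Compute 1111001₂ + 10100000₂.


Align and add column by column (LSB to MSB, carry propagating):
  001111001
+ 010100000
  ---------
  col 0: 1 + 0 + 0 (carry in) = 1 → bit 1, carry out 0
  col 1: 0 + 0 + 0 (carry in) = 0 → bit 0, carry out 0
  col 2: 0 + 0 + 0 (carry in) = 0 → bit 0, carry out 0
  col 3: 1 + 0 + 0 (carry in) = 1 → bit 1, carry out 0
  col 4: 1 + 0 + 0 (carry in) = 1 → bit 1, carry out 0
  col 5: 1 + 1 + 0 (carry in) = 2 → bit 0, carry out 1
  col 6: 1 + 0 + 1 (carry in) = 2 → bit 0, carry out 1
  col 7: 0 + 1 + 1 (carry in) = 2 → bit 0, carry out 1
  col 8: 0 + 0 + 1 (carry in) = 1 → bit 1, carry out 0
Reading bits MSB→LSB: 100011001
Strip leading zeros: 100011001
= 100011001


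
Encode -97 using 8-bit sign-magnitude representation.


Sign bit: 1 (negative)
Magnitude: 97 = 1100001
= 11100001


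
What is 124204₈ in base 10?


Positional values:
Position 0: 4 × 8^0 = 4
Position 1: 0 × 8^1 = 0
Position 2: 2 × 8^2 = 128
Position 3: 4 × 8^3 = 2048
Position 4: 2 × 8^4 = 8192
Position 5: 1 × 8^5 = 32768
Sum = 4 + 0 + 128 + 2048 + 8192 + 32768
= 43140


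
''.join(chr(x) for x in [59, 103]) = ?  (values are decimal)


Codes (decimal): 59 103
Per-code ASCII lookup:
  59  (special character) → ';'
  103  (range 97-122: lowercase, 103 - 97 = 6) → 'g'
= ';g'


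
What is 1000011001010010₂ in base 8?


Group into 3-bit groups: 001000011001010010
  001 = 1
  000 = 0
  011 = 3
  001 = 1
  010 = 2
  010 = 2
= 0o103122


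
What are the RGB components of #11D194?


Hex: #11D194
R = 11₁₆ = 17
G = D1₁₆ = 209
B = 94₁₆ = 148
= RGB(17, 209, 148)


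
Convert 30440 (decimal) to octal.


Divide by 8 repeatedly:
30440 ÷ 8 = 3805 remainder 0
3805 ÷ 8 = 475 remainder 5
475 ÷ 8 = 59 remainder 3
59 ÷ 8 = 7 remainder 3
7 ÷ 8 = 0 remainder 7
Reading remainders bottom-up:
= 0o73350


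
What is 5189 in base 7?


Divide by 7 repeatedly:
5189 ÷ 7 = 741 remainder 2
741 ÷ 7 = 105 remainder 6
105 ÷ 7 = 15 remainder 0
15 ÷ 7 = 2 remainder 1
2 ÷ 7 = 0 remainder 2
Reading remainders bottom-up:
= 21062


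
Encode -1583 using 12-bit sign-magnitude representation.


Sign bit: 1 (negative)
Magnitude: 1583 = 11000101111
= 111000101111


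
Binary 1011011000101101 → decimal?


Positional values:
Bit 0: 1 × 2^0 = 1
Bit 2: 1 × 2^2 = 4
Bit 3: 1 × 2^3 = 8
Bit 5: 1 × 2^5 = 32
Bit 9: 1 × 2^9 = 512
Bit 10: 1 × 2^10 = 1024
Bit 12: 1 × 2^12 = 4096
Bit 13: 1 × 2^13 = 8192
Bit 15: 1 × 2^15 = 32768
Sum = 1 + 4 + 8 + 32 + 512 + 1024 + 4096 + 8192 + 32768
= 46637


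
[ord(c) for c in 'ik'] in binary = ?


String: 'ik'  (2 characters)
Per-character ASCII lookup:
  'i': lowercase starts at 97: 'i' = 97 + 8 = 105 → 1101001
  'k': lowercase starts at 97: 'k' = 97 + 10 = 107 → 1101011
= 1101001 1101011


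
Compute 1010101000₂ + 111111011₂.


Align and add column by column (LSB to MSB, carry propagating):
  01010101000
+ 00111111011
  -----------
  col 0: 0 + 1 + 0 (carry in) = 1 → bit 1, carry out 0
  col 1: 0 + 1 + 0 (carry in) = 1 → bit 1, carry out 0
  col 2: 0 + 0 + 0 (carry in) = 0 → bit 0, carry out 0
  col 3: 1 + 1 + 0 (carry in) = 2 → bit 0, carry out 1
  col 4: 0 + 1 + 1 (carry in) = 2 → bit 0, carry out 1
  col 5: 1 + 1 + 1 (carry in) = 3 → bit 1, carry out 1
  col 6: 0 + 1 + 1 (carry in) = 2 → bit 0, carry out 1
  col 7: 1 + 1 + 1 (carry in) = 3 → bit 1, carry out 1
  col 8: 0 + 1 + 1 (carry in) = 2 → bit 0, carry out 1
  col 9: 1 + 0 + 1 (carry in) = 2 → bit 0, carry out 1
  col 10: 0 + 0 + 1 (carry in) = 1 → bit 1, carry out 0
Reading bits MSB→LSB: 10010100011
Strip leading zeros: 10010100011
= 10010100011


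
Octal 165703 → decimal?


Positional values:
Position 0: 3 × 8^0 = 3
Position 1: 0 × 8^1 = 0
Position 2: 7 × 8^2 = 448
Position 3: 5 × 8^3 = 2560
Position 4: 6 × 8^4 = 24576
Position 5: 1 × 8^5 = 32768
Sum = 3 + 0 + 448 + 2560 + 24576 + 32768
= 60355


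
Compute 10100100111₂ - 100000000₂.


Align and subtract column by column (LSB to MSB, borrowing when needed):
  10100100111
- 00100000000
  -----------
  col 0: (1 - 0 borrow-in) - 0 → 1 - 0 = 1, borrow out 0
  col 1: (1 - 0 borrow-in) - 0 → 1 - 0 = 1, borrow out 0
  col 2: (1 - 0 borrow-in) - 0 → 1 - 0 = 1, borrow out 0
  col 3: (0 - 0 borrow-in) - 0 → 0 - 0 = 0, borrow out 0
  col 4: (0 - 0 borrow-in) - 0 → 0 - 0 = 0, borrow out 0
  col 5: (1 - 0 borrow-in) - 0 → 1 - 0 = 1, borrow out 0
  col 6: (0 - 0 borrow-in) - 0 → 0 - 0 = 0, borrow out 0
  col 7: (0 - 0 borrow-in) - 0 → 0 - 0 = 0, borrow out 0
  col 8: (1 - 0 borrow-in) - 1 → 1 - 1 = 0, borrow out 0
  col 9: (0 - 0 borrow-in) - 0 → 0 - 0 = 0, borrow out 0
  col 10: (1 - 0 borrow-in) - 0 → 1 - 0 = 1, borrow out 0
Reading bits MSB→LSB: 10000100111
Strip leading zeros: 10000100111
= 10000100111


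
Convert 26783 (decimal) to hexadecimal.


Divide by 16 repeatedly:
26783 ÷ 16 = 1673 remainder 15 (F)
1673 ÷ 16 = 104 remainder 9 (9)
104 ÷ 16 = 6 remainder 8 (8)
6 ÷ 16 = 0 remainder 6 (6)
Reading remainders bottom-up:
= 0x689F


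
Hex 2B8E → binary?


Each hex digit → 4 binary bits:
  2 = 0010
  B = 1011
  8 = 1000
  E = 1110
Concatenate: 0010 1011 1000 1110
= 0010101110001110


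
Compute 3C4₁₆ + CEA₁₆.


Align and add column by column (LSB to MSB, each column mod 16 with carry):
  03C4
+ 0CEA
  ----
  col 0: 4(4) + A(10) + 0 (carry in) = 14 → E(14), carry out 0
  col 1: C(12) + E(14) + 0 (carry in) = 26 → A(10), carry out 1
  col 2: 3(3) + C(12) + 1 (carry in) = 16 → 0(0), carry out 1
  col 3: 0(0) + 0(0) + 1 (carry in) = 1 → 1(1), carry out 0
Reading digits MSB→LSB: 10AE
Strip leading zeros: 10AE
= 0x10AE


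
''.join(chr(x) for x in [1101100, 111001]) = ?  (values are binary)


Codes (binary): 1101100 111001
Per-code ASCII lookup:
  1101100 = 108  (range 97-122: lowercase, 108 - 97 = 11) → 'l'
  111001 = 57  (range 48-57: digits, 57 - 48 = 9) → '9'
= 'l9'


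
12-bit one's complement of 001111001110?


Original: 001111001110
Invert all bits:
  bit 0: 0 → 1
  bit 1: 0 → 1
  bit 2: 1 → 0
  bit 3: 1 → 0
  bit 4: 1 → 0
  bit 5: 1 → 0
  bit 6: 0 → 1
  bit 7: 0 → 1
  bit 8: 1 → 0
  bit 9: 1 → 0
  bit 10: 1 → 0
  bit 11: 0 → 1
= 110000110001


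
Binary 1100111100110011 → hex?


Group into 4-bit nibbles: 1100111100110011
  1100 = C
  1111 = F
  0011 = 3
  0011 = 3
= 0xCF33


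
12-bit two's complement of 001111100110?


Original: 001111100110
Step 1 - Invert all bits: 110000011001
Step 2 - Add 1: 110000011001 + 1
= 110000011010 (represents -998)


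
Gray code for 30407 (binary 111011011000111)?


Binary: 111011011000111
Gray code: G = B XOR (B >> 1)
B >> 1 = 011101101100011
111011011000111 XOR 011101101100011:
  1 XOR 0 = 1
  1 XOR 1 = 0
  1 XOR 1 = 0
  0 XOR 1 = 1
  1 XOR 0 = 1
  1 XOR 1 = 0
  0 XOR 1 = 1
  1 XOR 0 = 1
  1 XOR 1 = 0
  0 XOR 1 = 1
  0 XOR 0 = 0
  0 XOR 0 = 0
  1 XOR 0 = 1
  1 XOR 1 = 0
  1 XOR 1 = 0
= 100110110100100


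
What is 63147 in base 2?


Divide by 2 repeatedly:
63147 ÷ 2 = 31573 remainder 1
31573 ÷ 2 = 15786 remainder 1
15786 ÷ 2 = 7893 remainder 0
7893 ÷ 2 = 3946 remainder 1
3946 ÷ 2 = 1973 remainder 0
1973 ÷ 2 = 986 remainder 1
986 ÷ 2 = 493 remainder 0
493 ÷ 2 = 246 remainder 1
246 ÷ 2 = 123 remainder 0
123 ÷ 2 = 61 remainder 1
61 ÷ 2 = 30 remainder 1
30 ÷ 2 = 15 remainder 0
15 ÷ 2 = 7 remainder 1
7 ÷ 2 = 3 remainder 1
3 ÷ 2 = 1 remainder 1
1 ÷ 2 = 0 remainder 1
Reading remainders bottom-up:
= 1111011010101011


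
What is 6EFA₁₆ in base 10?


Positional values:
Position 0: A × 16^0 = 10 × 1 = 10
Position 1: F × 16^1 = 15 × 16 = 240
Position 2: E × 16^2 = 14 × 256 = 3584
Position 3: 6 × 16^3 = 6 × 4096 = 24576
Sum = 10 + 240 + 3584 + 24576
= 28410


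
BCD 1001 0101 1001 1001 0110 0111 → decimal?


Each 4-bit group → digit:
  1001 → 9
  0101 → 5
  1001 → 9
  1001 → 9
  0110 → 6
  0111 → 7
= 959967


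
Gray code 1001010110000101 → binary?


Gray code: 1001010110000101
MSB stays the same: 1
Each subsequent bit = prev_binary XOR current_gray:
  B[1] = 1 XOR 0 = 1
  B[2] = 1 XOR 0 = 1
  B[3] = 1 XOR 1 = 0
  B[4] = 0 XOR 0 = 0
  B[5] = 0 XOR 1 = 1
  B[6] = 1 XOR 0 = 1
  B[7] = 1 XOR 1 = 0
  B[8] = 0 XOR 1 = 1
  B[9] = 1 XOR 0 = 1
  B[10] = 1 XOR 0 = 1
  B[11] = 1 XOR 0 = 1
  B[12] = 1 XOR 0 = 1
  B[13] = 1 XOR 1 = 0
  B[14] = 0 XOR 0 = 0
  B[15] = 0 XOR 1 = 1
= 1110011011111001 (59129 decimal)


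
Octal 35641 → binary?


Each octal digit → 3 binary bits:
  3 = 011
  5 = 101
  6 = 110
  4 = 100
  1 = 001
Concatenate: 011 101 110 100 001
= 011101110100001


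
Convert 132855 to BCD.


Each digit → 4-bit binary:
  1 → 0001
  3 → 0011
  2 → 0010
  8 → 1000
  5 → 0101
  5 → 0101
= 0001 0011 0010 1000 0101 0101


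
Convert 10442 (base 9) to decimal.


Positional values (base 9):
  2 × 9^0 = 2 × 1 = 2
  4 × 9^1 = 4 × 9 = 36
  4 × 9^2 = 4 × 81 = 324
  0 × 9^3 = 0 × 729 = 0
  1 × 9^4 = 1 × 6561 = 6561
Sum = 2 + 36 + 324 + 0 + 6561
= 6923


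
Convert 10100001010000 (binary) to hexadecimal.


Group into 4-bit nibbles: 0010100001010000
  0010 = 2
  1000 = 8
  0101 = 5
  0000 = 0
= 0x2850


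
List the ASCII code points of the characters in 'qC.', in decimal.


String: 'qC.'  (3 characters)
Per-character ASCII lookup:
  'q': lowercase starts at 97: 'q' = 97 + 16 = 113
  'C': uppercase starts at 65: 'C' = 65 + 2 = 67
  '.': special character: '.' = 46
= 113 67 46


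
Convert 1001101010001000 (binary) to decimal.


Positional values:
Bit 3: 1 × 2^3 = 8
Bit 7: 1 × 2^7 = 128
Bit 9: 1 × 2^9 = 512
Bit 11: 1 × 2^11 = 2048
Bit 12: 1 × 2^12 = 4096
Bit 15: 1 × 2^15 = 32768
Sum = 8 + 128 + 512 + 2048 + 4096 + 32768
= 39560


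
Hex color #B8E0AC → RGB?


Hex: #B8E0AC
R = B8₁₆ = 184
G = E0₁₆ = 224
B = AC₁₆ = 172
= RGB(184, 224, 172)


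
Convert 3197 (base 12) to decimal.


Positional values (base 12):
  7 × 12^0 = 7 × 1 = 7
  9 × 12^1 = 9 × 12 = 108
  1 × 12^2 = 1 × 144 = 144
  3 × 12^3 = 3 × 1728 = 5184
Sum = 7 + 108 + 144 + 5184
= 5443


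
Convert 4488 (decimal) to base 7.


Divide by 7 repeatedly:
4488 ÷ 7 = 641 remainder 1
641 ÷ 7 = 91 remainder 4
91 ÷ 7 = 13 remainder 0
13 ÷ 7 = 1 remainder 6
1 ÷ 7 = 0 remainder 1
Reading remainders bottom-up:
= 16041


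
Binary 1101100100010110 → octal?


Group into 3-bit groups: 001101100100010110
  001 = 1
  101 = 5
  100 = 4
  100 = 4
  010 = 2
  110 = 6
= 0o154426


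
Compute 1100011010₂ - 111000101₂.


Align and subtract column by column (LSB to MSB, borrowing when needed):
  1100011010
- 0111000101
  ----------
  col 0: (0 - 0 borrow-in) - 1 → borrow from next column: (0+2) - 1 = 1, borrow out 1
  col 1: (1 - 1 borrow-in) - 0 → 0 - 0 = 0, borrow out 0
  col 2: (0 - 0 borrow-in) - 1 → borrow from next column: (0+2) - 1 = 1, borrow out 1
  col 3: (1 - 1 borrow-in) - 0 → 0 - 0 = 0, borrow out 0
  col 4: (1 - 0 borrow-in) - 0 → 1 - 0 = 1, borrow out 0
  col 5: (0 - 0 borrow-in) - 0 → 0 - 0 = 0, borrow out 0
  col 6: (0 - 0 borrow-in) - 1 → borrow from next column: (0+2) - 1 = 1, borrow out 1
  col 7: (0 - 1 borrow-in) - 1 → borrow from next column: (-1+2) - 1 = 0, borrow out 1
  col 8: (1 - 1 borrow-in) - 1 → borrow from next column: (0+2) - 1 = 1, borrow out 1
  col 9: (1 - 1 borrow-in) - 0 → 0 - 0 = 0, borrow out 0
Reading bits MSB→LSB: 0101010101
Strip leading zeros: 101010101
= 101010101


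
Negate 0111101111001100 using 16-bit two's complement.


Original: 0111101111001100
Step 1 - Invert all bits: 1000010000110011
Step 2 - Add 1: 1000010000110011 + 1
= 1000010000110100 (represents -31692)


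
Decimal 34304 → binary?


Divide by 2 repeatedly:
34304 ÷ 2 = 17152 remainder 0
17152 ÷ 2 = 8576 remainder 0
8576 ÷ 2 = 4288 remainder 0
4288 ÷ 2 = 2144 remainder 0
2144 ÷ 2 = 1072 remainder 0
1072 ÷ 2 = 536 remainder 0
536 ÷ 2 = 268 remainder 0
268 ÷ 2 = 134 remainder 0
134 ÷ 2 = 67 remainder 0
67 ÷ 2 = 33 remainder 1
33 ÷ 2 = 16 remainder 1
16 ÷ 2 = 8 remainder 0
8 ÷ 2 = 4 remainder 0
4 ÷ 2 = 2 remainder 0
2 ÷ 2 = 1 remainder 0
1 ÷ 2 = 0 remainder 1
Reading remainders bottom-up:
= 1000011000000000


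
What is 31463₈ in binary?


Each octal digit → 3 binary bits:
  3 = 011
  1 = 001
  4 = 100
  6 = 110
  3 = 011
Concatenate: 011 001 100 110 011
= 011001100110011


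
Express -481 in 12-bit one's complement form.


Original: 000111100001
Invert all bits:
  bit 0: 0 → 1
  bit 1: 0 → 1
  bit 2: 0 → 1
  bit 3: 1 → 0
  bit 4: 1 → 0
  bit 5: 1 → 0
  bit 6: 1 → 0
  bit 7: 0 → 1
  bit 8: 0 → 1
  bit 9: 0 → 1
  bit 10: 0 → 1
  bit 11: 1 → 0
= 111000011110


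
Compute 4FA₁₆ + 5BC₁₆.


Align and add column by column (LSB to MSB, each column mod 16 with carry):
  04FA
+ 05BC
  ----
  col 0: A(10) + C(12) + 0 (carry in) = 22 → 6(6), carry out 1
  col 1: F(15) + B(11) + 1 (carry in) = 27 → B(11), carry out 1
  col 2: 4(4) + 5(5) + 1 (carry in) = 10 → A(10), carry out 0
  col 3: 0(0) + 0(0) + 0 (carry in) = 0 → 0(0), carry out 0
Reading digits MSB→LSB: 0AB6
Strip leading zeros: AB6
= 0xAB6


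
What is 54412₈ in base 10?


Positional values:
Position 0: 2 × 8^0 = 2
Position 1: 1 × 8^1 = 8
Position 2: 4 × 8^2 = 256
Position 3: 4 × 8^3 = 2048
Position 4: 5 × 8^4 = 20480
Sum = 2 + 8 + 256 + 2048 + 20480
= 22794


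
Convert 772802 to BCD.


Each digit → 4-bit binary:
  7 → 0111
  7 → 0111
  2 → 0010
  8 → 1000
  0 → 0000
  2 → 0010
= 0111 0111 0010 1000 0000 0010


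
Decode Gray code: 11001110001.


Gray code: 11001110001
MSB stays the same: 1
Each subsequent bit = prev_binary XOR current_gray:
  B[1] = 1 XOR 1 = 0
  B[2] = 0 XOR 0 = 0
  B[3] = 0 XOR 0 = 0
  B[4] = 0 XOR 1 = 1
  B[5] = 1 XOR 1 = 0
  B[6] = 0 XOR 1 = 1
  B[7] = 1 XOR 0 = 1
  B[8] = 1 XOR 0 = 1
  B[9] = 1 XOR 0 = 1
  B[10] = 1 XOR 1 = 0
= 10001011110 (1118 decimal)


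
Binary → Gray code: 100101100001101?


Binary: 100101100001101
Gray code: G = B XOR (B >> 1)
B >> 1 = 010010110000110
100101100001101 XOR 010010110000110:
  1 XOR 0 = 1
  0 XOR 1 = 1
  0 XOR 0 = 0
  1 XOR 0 = 1
  0 XOR 1 = 1
  1 XOR 0 = 1
  1 XOR 1 = 0
  0 XOR 1 = 1
  0 XOR 0 = 0
  0 XOR 0 = 0
  0 XOR 0 = 0
  1 XOR 0 = 1
  1 XOR 1 = 0
  0 XOR 1 = 1
  1 XOR 0 = 1
= 110111010001011


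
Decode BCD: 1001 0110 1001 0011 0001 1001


Each 4-bit group → digit:
  1001 → 9
  0110 → 6
  1001 → 9
  0011 → 3
  0001 → 1
  1001 → 9
= 969319


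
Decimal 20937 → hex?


Divide by 16 repeatedly:
20937 ÷ 16 = 1308 remainder 9 (9)
1308 ÷ 16 = 81 remainder 12 (C)
81 ÷ 16 = 5 remainder 1 (1)
5 ÷ 16 = 0 remainder 5 (5)
Reading remainders bottom-up:
= 0x51C9


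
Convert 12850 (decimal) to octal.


Divide by 8 repeatedly:
12850 ÷ 8 = 1606 remainder 2
1606 ÷ 8 = 200 remainder 6
200 ÷ 8 = 25 remainder 0
25 ÷ 8 = 3 remainder 1
3 ÷ 8 = 0 remainder 3
Reading remainders bottom-up:
= 0o31062


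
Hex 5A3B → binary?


Each hex digit → 4 binary bits:
  5 = 0101
  A = 1010
  3 = 0011
  B = 1011
Concatenate: 0101 1010 0011 1011
= 0101101000111011


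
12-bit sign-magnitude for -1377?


Sign bit: 1 (negative)
Magnitude: 1377 = 10101100001
= 110101100001


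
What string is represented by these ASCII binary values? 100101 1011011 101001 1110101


Codes (binary): 100101 1011011 101001 1110101
Per-code ASCII lookup:
  100101 = 37  (special character) → '%'
  1011011 = 91  (special character) → '['
  101001 = 41  (special character) → ')'
  1110101 = 117  (range 97-122: lowercase, 117 - 97 = 20) → 'u'
= '%[)u'


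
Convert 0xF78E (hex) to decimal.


Positional values:
Position 0: E × 16^0 = 14 × 1 = 14
Position 1: 8 × 16^1 = 8 × 16 = 128
Position 2: 7 × 16^2 = 7 × 256 = 1792
Position 3: F × 16^3 = 15 × 4096 = 61440
Sum = 14 + 128 + 1792 + 61440
= 63374


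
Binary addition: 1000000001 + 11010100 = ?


Align and add column by column (LSB to MSB, carry propagating):
  01000000001
+ 00011010100
  -----------
  col 0: 1 + 0 + 0 (carry in) = 1 → bit 1, carry out 0
  col 1: 0 + 0 + 0 (carry in) = 0 → bit 0, carry out 0
  col 2: 0 + 1 + 0 (carry in) = 1 → bit 1, carry out 0
  col 3: 0 + 0 + 0 (carry in) = 0 → bit 0, carry out 0
  col 4: 0 + 1 + 0 (carry in) = 1 → bit 1, carry out 0
  col 5: 0 + 0 + 0 (carry in) = 0 → bit 0, carry out 0
  col 6: 0 + 1 + 0 (carry in) = 1 → bit 1, carry out 0
  col 7: 0 + 1 + 0 (carry in) = 1 → bit 1, carry out 0
  col 8: 0 + 0 + 0 (carry in) = 0 → bit 0, carry out 0
  col 9: 1 + 0 + 0 (carry in) = 1 → bit 1, carry out 0
  col 10: 0 + 0 + 0 (carry in) = 0 → bit 0, carry out 0
Reading bits MSB→LSB: 01011010101
Strip leading zeros: 1011010101
= 1011010101


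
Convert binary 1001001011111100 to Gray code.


Binary: 1001001011111100
Gray code: G = B XOR (B >> 1)
B >> 1 = 0100100101111110
1001001011111100 XOR 0100100101111110:
  1 XOR 0 = 1
  0 XOR 1 = 1
  0 XOR 0 = 0
  1 XOR 0 = 1
  0 XOR 1 = 1
  0 XOR 0 = 0
  1 XOR 0 = 1
  0 XOR 1 = 1
  1 XOR 0 = 1
  1 XOR 1 = 0
  1 XOR 1 = 0
  1 XOR 1 = 0
  1 XOR 1 = 0
  1 XOR 1 = 0
  0 XOR 1 = 1
  0 XOR 0 = 0
= 1101101110000010


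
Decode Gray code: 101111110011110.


Gray code: 101111110011110
MSB stays the same: 1
Each subsequent bit = prev_binary XOR current_gray:
  B[1] = 1 XOR 0 = 1
  B[2] = 1 XOR 1 = 0
  B[3] = 0 XOR 1 = 1
  B[4] = 1 XOR 1 = 0
  B[5] = 0 XOR 1 = 1
  B[6] = 1 XOR 1 = 0
  B[7] = 0 XOR 1 = 1
  B[8] = 1 XOR 0 = 1
  B[9] = 1 XOR 0 = 1
  B[10] = 1 XOR 1 = 0
  B[11] = 0 XOR 1 = 1
  B[12] = 1 XOR 1 = 0
  B[13] = 0 XOR 1 = 1
  B[14] = 1 XOR 0 = 1
= 110101011101011 (27371 decimal)


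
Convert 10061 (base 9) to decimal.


Positional values (base 9):
  1 × 9^0 = 1 × 1 = 1
  6 × 9^1 = 6 × 9 = 54
  0 × 9^2 = 0 × 81 = 0
  0 × 9^3 = 0 × 729 = 0
  1 × 9^4 = 1 × 6561 = 6561
Sum = 1 + 54 + 0 + 0 + 6561
= 6616


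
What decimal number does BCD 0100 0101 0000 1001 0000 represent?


Each 4-bit group → digit:
  0100 → 4
  0101 → 5
  0000 → 0
  1001 → 9
  0000 → 0
= 45090


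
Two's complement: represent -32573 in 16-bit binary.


Original: 0111111100111101
Step 1 - Invert all bits: 1000000011000010
Step 2 - Add 1: 1000000011000010 + 1
= 1000000011000011 (represents -32573)


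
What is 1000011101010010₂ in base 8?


Group into 3-bit groups: 001000011101010010
  001 = 1
  000 = 0
  011 = 3
  101 = 5
  010 = 2
  010 = 2
= 0o103522


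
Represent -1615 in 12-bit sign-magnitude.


Sign bit: 1 (negative)
Magnitude: 1615 = 11001001111
= 111001001111


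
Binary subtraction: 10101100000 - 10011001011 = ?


Align and subtract column by column (LSB to MSB, borrowing when needed):
  10101100000
- 10011001011
  -----------
  col 0: (0 - 0 borrow-in) - 1 → borrow from next column: (0+2) - 1 = 1, borrow out 1
  col 1: (0 - 1 borrow-in) - 1 → borrow from next column: (-1+2) - 1 = 0, borrow out 1
  col 2: (0 - 1 borrow-in) - 0 → borrow from next column: (-1+2) - 0 = 1, borrow out 1
  col 3: (0 - 1 borrow-in) - 1 → borrow from next column: (-1+2) - 1 = 0, borrow out 1
  col 4: (0 - 1 borrow-in) - 0 → borrow from next column: (-1+2) - 0 = 1, borrow out 1
  col 5: (1 - 1 borrow-in) - 0 → 0 - 0 = 0, borrow out 0
  col 6: (1 - 0 borrow-in) - 1 → 1 - 1 = 0, borrow out 0
  col 7: (0 - 0 borrow-in) - 1 → borrow from next column: (0+2) - 1 = 1, borrow out 1
  col 8: (1 - 1 borrow-in) - 0 → 0 - 0 = 0, borrow out 0
  col 9: (0 - 0 borrow-in) - 0 → 0 - 0 = 0, borrow out 0
  col 10: (1 - 0 borrow-in) - 1 → 1 - 1 = 0, borrow out 0
Reading bits MSB→LSB: 00010010101
Strip leading zeros: 10010101
= 10010101


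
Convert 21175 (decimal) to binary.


Divide by 2 repeatedly:
21175 ÷ 2 = 10587 remainder 1
10587 ÷ 2 = 5293 remainder 1
5293 ÷ 2 = 2646 remainder 1
2646 ÷ 2 = 1323 remainder 0
1323 ÷ 2 = 661 remainder 1
661 ÷ 2 = 330 remainder 1
330 ÷ 2 = 165 remainder 0
165 ÷ 2 = 82 remainder 1
82 ÷ 2 = 41 remainder 0
41 ÷ 2 = 20 remainder 1
20 ÷ 2 = 10 remainder 0
10 ÷ 2 = 5 remainder 0
5 ÷ 2 = 2 remainder 1
2 ÷ 2 = 1 remainder 0
1 ÷ 2 = 0 remainder 1
Reading remainders bottom-up:
= 101001010110111


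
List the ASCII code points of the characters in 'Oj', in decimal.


String: 'Oj'  (2 characters)
Per-character ASCII lookup:
  'O': uppercase starts at 65: 'O' = 65 + 14 = 79
  'j': lowercase starts at 97: 'j' = 97 + 9 = 106
= 79 106


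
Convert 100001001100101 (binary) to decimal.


Positional values:
Bit 0: 1 × 2^0 = 1
Bit 2: 1 × 2^2 = 4
Bit 5: 1 × 2^5 = 32
Bit 6: 1 × 2^6 = 64
Bit 9: 1 × 2^9 = 512
Bit 14: 1 × 2^14 = 16384
Sum = 1 + 4 + 32 + 64 + 512 + 16384
= 16997


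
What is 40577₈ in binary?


Each octal digit → 3 binary bits:
  4 = 100
  0 = 000
  5 = 101
  7 = 111
  7 = 111
Concatenate: 100 000 101 111 111
= 100000101111111


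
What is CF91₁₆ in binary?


Each hex digit → 4 binary bits:
  C = 1100
  F = 1111
  9 = 1001
  1 = 0001
Concatenate: 1100 1111 1001 0001
= 1100111110010001


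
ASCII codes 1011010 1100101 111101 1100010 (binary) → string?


Codes (binary): 1011010 1100101 111101 1100010
Per-code ASCII lookup:
  1011010 = 90  (range 65-90: uppercase, 90 - 65 = 25) → 'Z'
  1100101 = 101  (range 97-122: lowercase, 101 - 97 = 4) → 'e'
  111101 = 61  (special character) → '='
  1100010 = 98  (range 97-122: lowercase, 98 - 97 = 1) → 'b'
= 'Ze=b'


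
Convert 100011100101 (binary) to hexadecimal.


Group into 4-bit nibbles: 100011100101
  1000 = 8
  1110 = E
  0101 = 5
= 0x8E5


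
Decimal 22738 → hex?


Divide by 16 repeatedly:
22738 ÷ 16 = 1421 remainder 2 (2)
1421 ÷ 16 = 88 remainder 13 (D)
88 ÷ 16 = 5 remainder 8 (8)
5 ÷ 16 = 0 remainder 5 (5)
Reading remainders bottom-up:
= 0x58D2


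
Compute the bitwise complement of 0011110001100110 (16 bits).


Original: 0011110001100110
Invert all bits:
  bit 0: 0 → 1
  bit 1: 0 → 1
  bit 2: 1 → 0
  bit 3: 1 → 0
  bit 4: 1 → 0
  bit 5: 1 → 0
  bit 6: 0 → 1
  bit 7: 0 → 1
  bit 8: 0 → 1
  bit 9: 1 → 0
  bit 10: 1 → 0
  bit 11: 0 → 1
  bit 12: 0 → 1
  bit 13: 1 → 0
  bit 14: 1 → 0
  bit 15: 0 → 1
= 1100001110011001


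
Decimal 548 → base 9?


Divide by 9 repeatedly:
548 ÷ 9 = 60 remainder 8
60 ÷ 9 = 6 remainder 6
6 ÷ 9 = 0 remainder 6
Reading remainders bottom-up:
= 668


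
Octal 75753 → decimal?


Positional values:
Position 0: 3 × 8^0 = 3
Position 1: 5 × 8^1 = 40
Position 2: 7 × 8^2 = 448
Position 3: 5 × 8^3 = 2560
Position 4: 7 × 8^4 = 28672
Sum = 3 + 40 + 448 + 2560 + 28672
= 31723


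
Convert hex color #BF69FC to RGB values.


Hex: #BF69FC
R = BF₁₆ = 191
G = 69₁₆ = 105
B = FC₁₆ = 252
= RGB(191, 105, 252)


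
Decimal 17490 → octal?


Divide by 8 repeatedly:
17490 ÷ 8 = 2186 remainder 2
2186 ÷ 8 = 273 remainder 2
273 ÷ 8 = 34 remainder 1
34 ÷ 8 = 4 remainder 2
4 ÷ 8 = 0 remainder 4
Reading remainders bottom-up:
= 0o42122


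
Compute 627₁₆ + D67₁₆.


Align and add column by column (LSB to MSB, each column mod 16 with carry):
  0627
+ 0D67
  ----
  col 0: 7(7) + 7(7) + 0 (carry in) = 14 → E(14), carry out 0
  col 1: 2(2) + 6(6) + 0 (carry in) = 8 → 8(8), carry out 0
  col 2: 6(6) + D(13) + 0 (carry in) = 19 → 3(3), carry out 1
  col 3: 0(0) + 0(0) + 1 (carry in) = 1 → 1(1), carry out 0
Reading digits MSB→LSB: 138E
Strip leading zeros: 138E
= 0x138E


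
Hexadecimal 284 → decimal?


Positional values:
Position 0: 4 × 16^0 = 4 × 1 = 4
Position 1: 8 × 16^1 = 8 × 16 = 128
Position 2: 2 × 16^2 = 2 × 256 = 512
Sum = 4 + 128 + 512
= 644


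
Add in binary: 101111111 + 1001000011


Align and add column by column (LSB to MSB, carry propagating):
  00101111111
+ 01001000011
  -----------
  col 0: 1 + 1 + 0 (carry in) = 2 → bit 0, carry out 1
  col 1: 1 + 1 + 1 (carry in) = 3 → bit 1, carry out 1
  col 2: 1 + 0 + 1 (carry in) = 2 → bit 0, carry out 1
  col 3: 1 + 0 + 1 (carry in) = 2 → bit 0, carry out 1
  col 4: 1 + 0 + 1 (carry in) = 2 → bit 0, carry out 1
  col 5: 1 + 0 + 1 (carry in) = 2 → bit 0, carry out 1
  col 6: 1 + 1 + 1 (carry in) = 3 → bit 1, carry out 1
  col 7: 0 + 0 + 1 (carry in) = 1 → bit 1, carry out 0
  col 8: 1 + 0 + 0 (carry in) = 1 → bit 1, carry out 0
  col 9: 0 + 1 + 0 (carry in) = 1 → bit 1, carry out 0
  col 10: 0 + 0 + 0 (carry in) = 0 → bit 0, carry out 0
Reading bits MSB→LSB: 01111000010
Strip leading zeros: 1111000010
= 1111000010


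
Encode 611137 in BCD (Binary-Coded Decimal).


Each digit → 4-bit binary:
  6 → 0110
  1 → 0001
  1 → 0001
  1 → 0001
  3 → 0011
  7 → 0111
= 0110 0001 0001 0001 0011 0111


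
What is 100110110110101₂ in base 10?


Positional values:
Bit 0: 1 × 2^0 = 1
Bit 2: 1 × 2^2 = 4
Bit 4: 1 × 2^4 = 16
Bit 5: 1 × 2^5 = 32
Bit 7: 1 × 2^7 = 128
Bit 8: 1 × 2^8 = 256
Bit 10: 1 × 2^10 = 1024
Bit 11: 1 × 2^11 = 2048
Bit 14: 1 × 2^14 = 16384
Sum = 1 + 4 + 16 + 32 + 128 + 256 + 1024 + 2048 + 16384
= 19893


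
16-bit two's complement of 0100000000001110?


Original: 0100000000001110
Step 1 - Invert all bits: 1011111111110001
Step 2 - Add 1: 1011111111110001 + 1
= 1011111111110010 (represents -16398)


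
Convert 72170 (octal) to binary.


Each octal digit → 3 binary bits:
  7 = 111
  2 = 010
  1 = 001
  7 = 111
  0 = 000
Concatenate: 111 010 001 111 000
= 111010001111000


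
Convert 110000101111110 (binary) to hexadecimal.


Group into 4-bit nibbles: 0110000101111110
  0110 = 6
  0001 = 1
  0111 = 7
  1110 = E
= 0x617E


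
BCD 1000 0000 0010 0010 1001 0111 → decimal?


Each 4-bit group → digit:
  1000 → 8
  0000 → 0
  0010 → 2
  0010 → 2
  1001 → 9
  0111 → 7
= 802297


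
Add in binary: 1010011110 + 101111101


Align and add column by column (LSB to MSB, carry propagating):
  01010011110
+ 00101111101
  -----------
  col 0: 0 + 1 + 0 (carry in) = 1 → bit 1, carry out 0
  col 1: 1 + 0 + 0 (carry in) = 1 → bit 1, carry out 0
  col 2: 1 + 1 + 0 (carry in) = 2 → bit 0, carry out 1
  col 3: 1 + 1 + 1 (carry in) = 3 → bit 1, carry out 1
  col 4: 1 + 1 + 1 (carry in) = 3 → bit 1, carry out 1
  col 5: 0 + 1 + 1 (carry in) = 2 → bit 0, carry out 1
  col 6: 0 + 1 + 1 (carry in) = 2 → bit 0, carry out 1
  col 7: 1 + 0 + 1 (carry in) = 2 → bit 0, carry out 1
  col 8: 0 + 1 + 1 (carry in) = 2 → bit 0, carry out 1
  col 9: 1 + 0 + 1 (carry in) = 2 → bit 0, carry out 1
  col 10: 0 + 0 + 1 (carry in) = 1 → bit 1, carry out 0
Reading bits MSB→LSB: 10000011011
Strip leading zeros: 10000011011
= 10000011011


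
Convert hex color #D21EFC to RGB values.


Hex: #D21EFC
R = D2₁₆ = 210
G = 1E₁₆ = 30
B = FC₁₆ = 252
= RGB(210, 30, 252)


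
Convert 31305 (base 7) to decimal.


Positional values (base 7):
  5 × 7^0 = 5 × 1 = 5
  0 × 7^1 = 0 × 7 = 0
  3 × 7^2 = 3 × 49 = 147
  1 × 7^3 = 1 × 343 = 343
  3 × 7^4 = 3 × 2401 = 7203
Sum = 5 + 0 + 147 + 343 + 7203
= 7698


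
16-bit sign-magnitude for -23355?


Sign bit: 1 (negative)
Magnitude: 23355 = 101101100111011
= 1101101100111011


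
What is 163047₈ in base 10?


Positional values:
Position 0: 7 × 8^0 = 7
Position 1: 4 × 8^1 = 32
Position 2: 0 × 8^2 = 0
Position 3: 3 × 8^3 = 1536
Position 4: 6 × 8^4 = 24576
Position 5: 1 × 8^5 = 32768
Sum = 7 + 32 + 0 + 1536 + 24576 + 32768
= 58919


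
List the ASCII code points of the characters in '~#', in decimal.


String: '~#'  (2 characters)
Per-character ASCII lookup:
  '~': special character: '~' = 126
  '#': special character: '#' = 35
= 126 35


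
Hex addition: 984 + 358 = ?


Align and add column by column (LSB to MSB, each column mod 16 with carry):
  0984
+ 0358
  ----
  col 0: 4(4) + 8(8) + 0 (carry in) = 12 → C(12), carry out 0
  col 1: 8(8) + 5(5) + 0 (carry in) = 13 → D(13), carry out 0
  col 2: 9(9) + 3(3) + 0 (carry in) = 12 → C(12), carry out 0
  col 3: 0(0) + 0(0) + 0 (carry in) = 0 → 0(0), carry out 0
Reading digits MSB→LSB: 0CDC
Strip leading zeros: CDC
= 0xCDC


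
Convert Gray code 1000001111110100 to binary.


Gray code: 1000001111110100
MSB stays the same: 1
Each subsequent bit = prev_binary XOR current_gray:
  B[1] = 1 XOR 0 = 1
  B[2] = 1 XOR 0 = 1
  B[3] = 1 XOR 0 = 1
  B[4] = 1 XOR 0 = 1
  B[5] = 1 XOR 0 = 1
  B[6] = 1 XOR 1 = 0
  B[7] = 0 XOR 1 = 1
  B[8] = 1 XOR 1 = 0
  B[9] = 0 XOR 1 = 1
  B[10] = 1 XOR 1 = 0
  B[11] = 0 XOR 1 = 1
  B[12] = 1 XOR 0 = 1
  B[13] = 1 XOR 1 = 0
  B[14] = 0 XOR 0 = 0
  B[15] = 0 XOR 0 = 0
= 1111110101011000 (64856 decimal)


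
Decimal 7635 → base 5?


Divide by 5 repeatedly:
7635 ÷ 5 = 1527 remainder 0
1527 ÷ 5 = 305 remainder 2
305 ÷ 5 = 61 remainder 0
61 ÷ 5 = 12 remainder 1
12 ÷ 5 = 2 remainder 2
2 ÷ 5 = 0 remainder 2
Reading remainders bottom-up:
= 221020


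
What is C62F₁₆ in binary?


Each hex digit → 4 binary bits:
  C = 1100
  6 = 0110
  2 = 0010
  F = 1111
Concatenate: 1100 0110 0010 1111
= 1100011000101111


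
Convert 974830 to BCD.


Each digit → 4-bit binary:
  9 → 1001
  7 → 0111
  4 → 0100
  8 → 1000
  3 → 0011
  0 → 0000
= 1001 0111 0100 1000 0011 0000


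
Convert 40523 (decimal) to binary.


Divide by 2 repeatedly:
40523 ÷ 2 = 20261 remainder 1
20261 ÷ 2 = 10130 remainder 1
10130 ÷ 2 = 5065 remainder 0
5065 ÷ 2 = 2532 remainder 1
2532 ÷ 2 = 1266 remainder 0
1266 ÷ 2 = 633 remainder 0
633 ÷ 2 = 316 remainder 1
316 ÷ 2 = 158 remainder 0
158 ÷ 2 = 79 remainder 0
79 ÷ 2 = 39 remainder 1
39 ÷ 2 = 19 remainder 1
19 ÷ 2 = 9 remainder 1
9 ÷ 2 = 4 remainder 1
4 ÷ 2 = 2 remainder 0
2 ÷ 2 = 1 remainder 0
1 ÷ 2 = 0 remainder 1
Reading remainders bottom-up:
= 1001111001001011


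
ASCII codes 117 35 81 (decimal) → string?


Codes (decimal): 117 35 81
Per-code ASCII lookup:
  117  (range 97-122: lowercase, 117 - 97 = 20) → 'u'
  35  (special character) → '#'
  81  (range 65-90: uppercase, 81 - 65 = 16) → 'Q'
= 'u#Q'


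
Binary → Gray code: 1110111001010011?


Binary: 1110111001010011
Gray code: G = B XOR (B >> 1)
B >> 1 = 0111011100101001
1110111001010011 XOR 0111011100101001:
  1 XOR 0 = 1
  1 XOR 1 = 0
  1 XOR 1 = 0
  0 XOR 1 = 1
  1 XOR 0 = 1
  1 XOR 1 = 0
  1 XOR 1 = 0
  0 XOR 1 = 1
  0 XOR 0 = 0
  1 XOR 0 = 1
  0 XOR 1 = 1
  1 XOR 0 = 1
  0 XOR 1 = 1
  0 XOR 0 = 0
  1 XOR 0 = 1
  1 XOR 1 = 0
= 1001100101111010


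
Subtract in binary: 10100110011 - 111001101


Align and subtract column by column (LSB to MSB, borrowing when needed):
  10100110011
- 00111001101
  -----------
  col 0: (1 - 0 borrow-in) - 1 → 1 - 1 = 0, borrow out 0
  col 1: (1 - 0 borrow-in) - 0 → 1 - 0 = 1, borrow out 0
  col 2: (0 - 0 borrow-in) - 1 → borrow from next column: (0+2) - 1 = 1, borrow out 1
  col 3: (0 - 1 borrow-in) - 1 → borrow from next column: (-1+2) - 1 = 0, borrow out 1
  col 4: (1 - 1 borrow-in) - 0 → 0 - 0 = 0, borrow out 0
  col 5: (1 - 0 borrow-in) - 0 → 1 - 0 = 1, borrow out 0
  col 6: (0 - 0 borrow-in) - 1 → borrow from next column: (0+2) - 1 = 1, borrow out 1
  col 7: (0 - 1 borrow-in) - 1 → borrow from next column: (-1+2) - 1 = 0, borrow out 1
  col 8: (1 - 1 borrow-in) - 1 → borrow from next column: (0+2) - 1 = 1, borrow out 1
  col 9: (0 - 1 borrow-in) - 0 → borrow from next column: (-1+2) - 0 = 1, borrow out 1
  col 10: (1 - 1 borrow-in) - 0 → 0 - 0 = 0, borrow out 0
Reading bits MSB→LSB: 01101100110
Strip leading zeros: 1101100110
= 1101100110


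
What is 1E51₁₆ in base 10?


Positional values:
Position 0: 1 × 16^0 = 1 × 1 = 1
Position 1: 5 × 16^1 = 5 × 16 = 80
Position 2: E × 16^2 = 14 × 256 = 3584
Position 3: 1 × 16^3 = 1 × 4096 = 4096
Sum = 1 + 80 + 3584 + 4096
= 7761


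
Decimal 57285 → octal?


Divide by 8 repeatedly:
57285 ÷ 8 = 7160 remainder 5
7160 ÷ 8 = 895 remainder 0
895 ÷ 8 = 111 remainder 7
111 ÷ 8 = 13 remainder 7
13 ÷ 8 = 1 remainder 5
1 ÷ 8 = 0 remainder 1
Reading remainders bottom-up:
= 0o157705


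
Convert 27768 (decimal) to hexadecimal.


Divide by 16 repeatedly:
27768 ÷ 16 = 1735 remainder 8 (8)
1735 ÷ 16 = 108 remainder 7 (7)
108 ÷ 16 = 6 remainder 12 (C)
6 ÷ 16 = 0 remainder 6 (6)
Reading remainders bottom-up:
= 0x6C78
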